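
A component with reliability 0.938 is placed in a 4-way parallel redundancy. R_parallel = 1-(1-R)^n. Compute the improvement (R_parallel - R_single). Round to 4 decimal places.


R_single = 0.938, n = 4
1 - R_single = 0.062
(1 - R_single)^n = 0.062^4 = 0.0
R_parallel = 1 - 0.0 = 1.0
Improvement = 1.0 - 0.938
Improvement = 0.062

0.062


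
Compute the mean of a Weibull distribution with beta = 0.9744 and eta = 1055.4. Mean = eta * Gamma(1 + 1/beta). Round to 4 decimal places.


beta = 0.9744, eta = 1055.4
1/beta = 1.0263
1 + 1/beta = 2.0263
Gamma(2.0263) = 1.0114
Mean = 1055.4 * 1.0114
Mean = 1067.4246

1067.4246


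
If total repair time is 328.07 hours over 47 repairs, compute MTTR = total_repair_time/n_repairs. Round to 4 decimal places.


total_repair_time = 328.07
n_repairs = 47
MTTR = 328.07 / 47
MTTR = 6.9802

6.9802


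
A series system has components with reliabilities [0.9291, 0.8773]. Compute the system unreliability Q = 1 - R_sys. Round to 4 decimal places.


Components: [0.9291, 0.8773]
After component 1: product = 0.9291
After component 2: product = 0.8151
R_sys = 0.8151
Q = 1 - 0.8151 = 0.1849

0.1849


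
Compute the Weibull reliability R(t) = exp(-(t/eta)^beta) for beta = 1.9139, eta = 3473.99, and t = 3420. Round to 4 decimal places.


beta = 1.9139, eta = 3473.99, t = 3420
t/eta = 3420 / 3473.99 = 0.9845
(t/eta)^beta = 0.9845^1.9139 = 0.9705
R(t) = exp(-0.9705)
R(t) = 0.3789

0.3789


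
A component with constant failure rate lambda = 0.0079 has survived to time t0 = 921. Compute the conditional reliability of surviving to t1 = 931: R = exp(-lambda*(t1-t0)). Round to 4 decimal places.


lambda = 0.0079
t0 = 921, t1 = 931
t1 - t0 = 10
lambda * (t1-t0) = 0.0079 * 10 = 0.079
R = exp(-0.079)
R = 0.924

0.924


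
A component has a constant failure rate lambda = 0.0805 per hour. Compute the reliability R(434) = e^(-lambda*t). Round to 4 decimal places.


lambda = 0.0805
t = 434
lambda * t = 34.937
R(t) = e^(-34.937)
R(t) = 0.0

0.0


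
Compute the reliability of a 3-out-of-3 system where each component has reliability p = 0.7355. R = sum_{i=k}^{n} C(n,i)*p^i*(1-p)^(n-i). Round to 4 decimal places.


k = 3, n = 3, p = 0.7355
i=3: C(3,3)=1 * 0.7355^3 * 0.2645^0 = 0.3979
R = sum of terms = 0.3979

0.3979


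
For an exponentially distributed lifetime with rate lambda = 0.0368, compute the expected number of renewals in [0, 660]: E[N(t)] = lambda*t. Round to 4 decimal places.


lambda = 0.0368
t = 660
E[N(t)] = lambda * t
E[N(t)] = 0.0368 * 660
E[N(t)] = 24.288

24.288


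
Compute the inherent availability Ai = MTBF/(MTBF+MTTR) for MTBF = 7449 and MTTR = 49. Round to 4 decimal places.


MTBF = 7449
MTTR = 49
MTBF + MTTR = 7498
Ai = 7449 / 7498
Ai = 0.9935

0.9935


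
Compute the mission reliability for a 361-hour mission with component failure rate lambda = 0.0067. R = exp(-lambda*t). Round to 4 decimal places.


lambda = 0.0067
mission_time = 361
lambda * t = 0.0067 * 361 = 2.4187
R = exp(-2.4187)
R = 0.089

0.089


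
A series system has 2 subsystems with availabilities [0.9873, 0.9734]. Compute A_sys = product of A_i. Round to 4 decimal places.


Subsystems: [0.9873, 0.9734]
After subsystem 1 (A=0.9873): product = 0.9873
After subsystem 2 (A=0.9734): product = 0.961
A_sys = 0.961

0.961


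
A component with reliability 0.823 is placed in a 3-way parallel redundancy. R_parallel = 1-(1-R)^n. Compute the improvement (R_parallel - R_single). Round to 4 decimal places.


R_single = 0.823, n = 3
1 - R_single = 0.177
(1 - R_single)^n = 0.177^3 = 0.0055
R_parallel = 1 - 0.0055 = 0.9945
Improvement = 0.9945 - 0.823
Improvement = 0.1715

0.1715


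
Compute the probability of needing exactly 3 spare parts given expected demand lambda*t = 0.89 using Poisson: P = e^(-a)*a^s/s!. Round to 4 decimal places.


a = 0.89, s = 3
e^(-a) = e^(-0.89) = 0.4107
a^s = 0.89^3 = 0.705
s! = 6
P = 0.4107 * 0.705 / 6
P = 0.0482

0.0482


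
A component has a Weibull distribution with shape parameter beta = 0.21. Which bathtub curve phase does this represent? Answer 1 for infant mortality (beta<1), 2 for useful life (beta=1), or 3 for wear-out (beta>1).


beta = 0.21
Compare beta to 1:
beta < 1 => infant mortality (phase 1)
beta = 1 => useful life (phase 2)
beta > 1 => wear-out (phase 3)
Since beta = 0.21, this is infant mortality (decreasing failure rate)
Phase = 1

1


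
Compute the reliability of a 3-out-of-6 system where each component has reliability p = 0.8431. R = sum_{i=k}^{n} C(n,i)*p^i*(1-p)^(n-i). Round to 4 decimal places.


k = 3, n = 6, p = 0.8431
i=3: C(6,3)=20 * 0.8431^3 * 0.1569^3 = 0.0463
i=4: C(6,4)=15 * 0.8431^4 * 0.1569^2 = 0.1866
i=5: C(6,5)=6 * 0.8431^5 * 0.1569^1 = 0.401
i=6: C(6,6)=1 * 0.8431^6 * 0.1569^0 = 0.3591
R = sum of terms = 0.993

0.993


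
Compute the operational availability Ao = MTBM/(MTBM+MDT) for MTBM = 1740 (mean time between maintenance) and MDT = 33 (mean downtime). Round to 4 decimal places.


MTBM = 1740
MDT = 33
MTBM + MDT = 1773
Ao = 1740 / 1773
Ao = 0.9814

0.9814


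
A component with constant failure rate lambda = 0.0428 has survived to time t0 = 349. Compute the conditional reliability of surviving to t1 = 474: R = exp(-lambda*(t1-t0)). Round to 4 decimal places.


lambda = 0.0428
t0 = 349, t1 = 474
t1 - t0 = 125
lambda * (t1-t0) = 0.0428 * 125 = 5.35
R = exp(-5.35)
R = 0.0047

0.0047


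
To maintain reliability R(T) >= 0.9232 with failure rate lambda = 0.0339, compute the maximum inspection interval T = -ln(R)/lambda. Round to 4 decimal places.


R_target = 0.9232
lambda = 0.0339
-ln(0.9232) = 0.0799
T = 0.0799 / 0.0339
T = 2.3572

2.3572


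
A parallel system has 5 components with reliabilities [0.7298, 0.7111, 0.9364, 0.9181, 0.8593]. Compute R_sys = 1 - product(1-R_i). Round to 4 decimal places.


Components: [0.7298, 0.7111, 0.9364, 0.9181, 0.8593]
(1 - 0.7298) = 0.2702, running product = 0.2702
(1 - 0.7111) = 0.2889, running product = 0.0781
(1 - 0.9364) = 0.0636, running product = 0.005
(1 - 0.9181) = 0.0819, running product = 0.0004
(1 - 0.8593) = 0.1407, running product = 0.0001
Product of (1-R_i) = 0.0001
R_sys = 1 - 0.0001 = 0.9999

0.9999


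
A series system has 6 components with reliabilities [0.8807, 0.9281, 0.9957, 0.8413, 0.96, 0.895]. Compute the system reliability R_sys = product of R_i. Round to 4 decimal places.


Components: [0.8807, 0.9281, 0.9957, 0.8413, 0.96, 0.895]
After component 1 (R=0.8807): product = 0.8807
After component 2 (R=0.9281): product = 0.8174
After component 3 (R=0.9957): product = 0.8139
After component 4 (R=0.8413): product = 0.6847
After component 5 (R=0.96): product = 0.6573
After component 6 (R=0.895): product = 0.5883
R_sys = 0.5883

0.5883


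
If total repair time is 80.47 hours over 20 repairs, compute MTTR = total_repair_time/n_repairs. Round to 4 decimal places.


total_repair_time = 80.47
n_repairs = 20
MTTR = 80.47 / 20
MTTR = 4.0235

4.0235


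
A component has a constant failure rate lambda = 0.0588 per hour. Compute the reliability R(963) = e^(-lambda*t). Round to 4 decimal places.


lambda = 0.0588
t = 963
lambda * t = 56.6244
R(t) = e^(-56.6244)
R(t) = 0.0

0.0


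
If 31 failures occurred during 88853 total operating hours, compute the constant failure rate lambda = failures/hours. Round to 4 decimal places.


failures = 31
total_hours = 88853
lambda = 31 / 88853
lambda = 0.0003

0.0003


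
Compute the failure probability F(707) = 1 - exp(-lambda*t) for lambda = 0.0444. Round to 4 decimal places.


lambda = 0.0444, t = 707
lambda * t = 31.3908
exp(-31.3908) = 0.0
F(t) = 1 - 0.0
F(t) = 1.0

1.0


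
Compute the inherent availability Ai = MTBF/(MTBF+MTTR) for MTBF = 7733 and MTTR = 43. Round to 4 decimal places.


MTBF = 7733
MTTR = 43
MTBF + MTTR = 7776
Ai = 7733 / 7776
Ai = 0.9945

0.9945


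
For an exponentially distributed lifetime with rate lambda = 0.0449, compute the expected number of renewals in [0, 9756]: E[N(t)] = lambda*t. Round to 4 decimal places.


lambda = 0.0449
t = 9756
E[N(t)] = lambda * t
E[N(t)] = 0.0449 * 9756
E[N(t)] = 438.0444

438.0444


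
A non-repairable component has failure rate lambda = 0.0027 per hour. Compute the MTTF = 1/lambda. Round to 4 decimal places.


lambda = 0.0027
MTTF = 1 / 0.0027
MTTF = 370.3704

370.3704


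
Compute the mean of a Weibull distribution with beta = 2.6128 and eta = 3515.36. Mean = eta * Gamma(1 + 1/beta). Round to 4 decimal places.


beta = 2.6128, eta = 3515.36
1/beta = 0.3827
1 + 1/beta = 1.3827
Gamma(1.3827) = 0.8883
Mean = 3515.36 * 0.8883
Mean = 3122.8399

3122.8399


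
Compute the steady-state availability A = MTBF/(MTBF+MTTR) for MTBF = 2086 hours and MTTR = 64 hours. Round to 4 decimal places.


MTBF = 2086
MTTR = 64
MTBF + MTTR = 2150
A = 2086 / 2150
A = 0.9702

0.9702


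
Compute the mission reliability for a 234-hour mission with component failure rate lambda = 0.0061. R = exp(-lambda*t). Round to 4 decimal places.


lambda = 0.0061
mission_time = 234
lambda * t = 0.0061 * 234 = 1.4274
R = exp(-1.4274)
R = 0.2399

0.2399


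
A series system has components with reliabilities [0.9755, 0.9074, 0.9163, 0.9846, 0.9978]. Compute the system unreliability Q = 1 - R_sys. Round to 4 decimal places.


Components: [0.9755, 0.9074, 0.9163, 0.9846, 0.9978]
After component 1: product = 0.9755
After component 2: product = 0.8852
After component 3: product = 0.8111
After component 4: product = 0.7986
After component 5: product = 0.7968
R_sys = 0.7968
Q = 1 - 0.7968 = 0.2032

0.2032


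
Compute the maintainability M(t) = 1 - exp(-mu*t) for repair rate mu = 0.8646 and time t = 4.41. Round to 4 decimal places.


mu = 0.8646, t = 4.41
mu * t = 0.8646 * 4.41 = 3.8129
exp(-3.8129) = 0.0221
M(t) = 1 - 0.0221
M(t) = 0.9779

0.9779


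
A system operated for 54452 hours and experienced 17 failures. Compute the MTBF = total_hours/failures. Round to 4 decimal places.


total_hours = 54452
failures = 17
MTBF = 54452 / 17
MTBF = 3203.0588

3203.0588


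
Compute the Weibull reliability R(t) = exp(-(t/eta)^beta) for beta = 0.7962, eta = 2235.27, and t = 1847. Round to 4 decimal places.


beta = 0.7962, eta = 2235.27, t = 1847
t/eta = 1847 / 2235.27 = 0.8263
(t/eta)^beta = 0.8263^0.7962 = 0.8591
R(t) = exp(-0.8591)
R(t) = 0.4236

0.4236


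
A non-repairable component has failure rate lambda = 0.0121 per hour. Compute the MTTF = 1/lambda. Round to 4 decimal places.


lambda = 0.0121
MTTF = 1 / 0.0121
MTTF = 82.6446

82.6446


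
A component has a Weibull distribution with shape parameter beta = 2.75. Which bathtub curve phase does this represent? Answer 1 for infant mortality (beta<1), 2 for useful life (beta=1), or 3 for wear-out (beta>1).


beta = 2.75
Compare beta to 1:
beta < 1 => infant mortality (phase 1)
beta = 1 => useful life (phase 2)
beta > 1 => wear-out (phase 3)
Since beta = 2.75, this is wear-out (increasing failure rate)
Phase = 3

3


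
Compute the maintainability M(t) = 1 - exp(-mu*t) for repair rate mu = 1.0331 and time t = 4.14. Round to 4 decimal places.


mu = 1.0331, t = 4.14
mu * t = 1.0331 * 4.14 = 4.277
exp(-4.277) = 0.0139
M(t) = 1 - 0.0139
M(t) = 0.9861

0.9861


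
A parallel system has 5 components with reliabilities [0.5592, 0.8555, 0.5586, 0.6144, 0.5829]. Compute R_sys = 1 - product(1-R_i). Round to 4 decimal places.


Components: [0.5592, 0.8555, 0.5586, 0.6144, 0.5829]
(1 - 0.5592) = 0.4408, running product = 0.4408
(1 - 0.8555) = 0.1445, running product = 0.0637
(1 - 0.5586) = 0.4414, running product = 0.0281
(1 - 0.6144) = 0.3856, running product = 0.0108
(1 - 0.5829) = 0.4171, running product = 0.0045
Product of (1-R_i) = 0.0045
R_sys = 1 - 0.0045 = 0.9955

0.9955


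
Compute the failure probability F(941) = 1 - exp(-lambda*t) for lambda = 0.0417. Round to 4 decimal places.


lambda = 0.0417, t = 941
lambda * t = 39.2397
exp(-39.2397) = 0.0
F(t) = 1 - 0.0
F(t) = 1.0

1.0


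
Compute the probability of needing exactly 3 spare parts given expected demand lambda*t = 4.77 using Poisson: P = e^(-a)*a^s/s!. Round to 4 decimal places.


a = 4.77, s = 3
e^(-a) = e^(-4.77) = 0.0085
a^s = 4.77^3 = 108.5313
s! = 6
P = 0.0085 * 108.5313 / 6
P = 0.1534

0.1534


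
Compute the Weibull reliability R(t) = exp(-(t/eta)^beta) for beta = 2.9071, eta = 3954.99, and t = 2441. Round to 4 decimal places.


beta = 2.9071, eta = 3954.99, t = 2441
t/eta = 2441 / 3954.99 = 0.6172
(t/eta)^beta = 0.6172^2.9071 = 0.2459
R(t) = exp(-0.2459)
R(t) = 0.782

0.782


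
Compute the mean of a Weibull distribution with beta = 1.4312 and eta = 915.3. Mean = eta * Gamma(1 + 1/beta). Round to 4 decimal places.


beta = 1.4312, eta = 915.3
1/beta = 0.6987
1 + 1/beta = 1.6987
Gamma(1.6987) = 0.9084
Mean = 915.3 * 0.9084
Mean = 831.4546

831.4546


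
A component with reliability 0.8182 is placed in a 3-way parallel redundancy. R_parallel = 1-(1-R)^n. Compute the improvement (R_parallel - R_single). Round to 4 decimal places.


R_single = 0.8182, n = 3
1 - R_single = 0.1818
(1 - R_single)^n = 0.1818^3 = 0.006
R_parallel = 1 - 0.006 = 0.994
Improvement = 0.994 - 0.8182
Improvement = 0.1758

0.1758


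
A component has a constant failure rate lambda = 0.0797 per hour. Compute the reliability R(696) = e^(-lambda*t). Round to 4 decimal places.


lambda = 0.0797
t = 696
lambda * t = 55.4712
R(t) = e^(-55.4712)
R(t) = 0.0

0.0


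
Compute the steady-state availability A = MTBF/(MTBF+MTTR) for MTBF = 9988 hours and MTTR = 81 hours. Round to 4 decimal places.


MTBF = 9988
MTTR = 81
MTBF + MTTR = 10069
A = 9988 / 10069
A = 0.992

0.992


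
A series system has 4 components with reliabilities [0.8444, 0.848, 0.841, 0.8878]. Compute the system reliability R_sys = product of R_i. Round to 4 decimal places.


Components: [0.8444, 0.848, 0.841, 0.8878]
After component 1 (R=0.8444): product = 0.8444
After component 2 (R=0.848): product = 0.7161
After component 3 (R=0.841): product = 0.6022
After component 4 (R=0.8878): product = 0.5346
R_sys = 0.5346

0.5346


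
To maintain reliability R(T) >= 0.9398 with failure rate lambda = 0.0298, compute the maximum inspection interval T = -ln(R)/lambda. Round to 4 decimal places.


R_target = 0.9398
lambda = 0.0298
-ln(0.9398) = 0.0621
T = 0.0621 / 0.0298
T = 2.0835

2.0835


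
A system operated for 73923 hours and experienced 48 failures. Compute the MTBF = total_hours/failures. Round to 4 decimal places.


total_hours = 73923
failures = 48
MTBF = 73923 / 48
MTBF = 1540.0625

1540.0625


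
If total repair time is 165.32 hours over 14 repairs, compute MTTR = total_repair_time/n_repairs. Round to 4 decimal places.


total_repair_time = 165.32
n_repairs = 14
MTTR = 165.32 / 14
MTTR = 11.8086

11.8086


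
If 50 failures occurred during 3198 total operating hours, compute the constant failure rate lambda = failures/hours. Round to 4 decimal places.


failures = 50
total_hours = 3198
lambda = 50 / 3198
lambda = 0.0156

0.0156


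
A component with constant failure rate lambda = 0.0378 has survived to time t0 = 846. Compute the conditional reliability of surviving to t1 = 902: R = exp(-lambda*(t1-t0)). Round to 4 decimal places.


lambda = 0.0378
t0 = 846, t1 = 902
t1 - t0 = 56
lambda * (t1-t0) = 0.0378 * 56 = 2.1168
R = exp(-2.1168)
R = 0.1204

0.1204


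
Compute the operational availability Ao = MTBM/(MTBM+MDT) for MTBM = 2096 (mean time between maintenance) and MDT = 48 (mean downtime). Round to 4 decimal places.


MTBM = 2096
MDT = 48
MTBM + MDT = 2144
Ao = 2096 / 2144
Ao = 0.9776

0.9776


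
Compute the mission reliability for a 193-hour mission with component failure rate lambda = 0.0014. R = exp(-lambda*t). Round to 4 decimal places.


lambda = 0.0014
mission_time = 193
lambda * t = 0.0014 * 193 = 0.2702
R = exp(-0.2702)
R = 0.7632

0.7632


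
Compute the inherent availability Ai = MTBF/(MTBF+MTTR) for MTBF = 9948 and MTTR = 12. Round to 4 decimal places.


MTBF = 9948
MTTR = 12
MTBF + MTTR = 9960
Ai = 9948 / 9960
Ai = 0.9988

0.9988


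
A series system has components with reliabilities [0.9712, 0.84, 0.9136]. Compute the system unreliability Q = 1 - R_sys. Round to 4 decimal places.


Components: [0.9712, 0.84, 0.9136]
After component 1: product = 0.9712
After component 2: product = 0.8158
After component 3: product = 0.7453
R_sys = 0.7453
Q = 1 - 0.7453 = 0.2547

0.2547


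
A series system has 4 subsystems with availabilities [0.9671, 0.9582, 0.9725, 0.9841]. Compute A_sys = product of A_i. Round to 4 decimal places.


Subsystems: [0.9671, 0.9582, 0.9725, 0.9841]
After subsystem 1 (A=0.9671): product = 0.9671
After subsystem 2 (A=0.9582): product = 0.9267
After subsystem 3 (A=0.9725): product = 0.9012
After subsystem 4 (A=0.9841): product = 0.8869
A_sys = 0.8869

0.8869


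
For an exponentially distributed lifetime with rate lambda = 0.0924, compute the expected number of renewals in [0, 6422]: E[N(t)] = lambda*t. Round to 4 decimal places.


lambda = 0.0924
t = 6422
E[N(t)] = lambda * t
E[N(t)] = 0.0924 * 6422
E[N(t)] = 593.3928

593.3928


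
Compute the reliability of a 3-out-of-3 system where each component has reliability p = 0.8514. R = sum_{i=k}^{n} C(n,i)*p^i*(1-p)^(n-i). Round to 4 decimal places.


k = 3, n = 3, p = 0.8514
i=3: C(3,3)=1 * 0.8514^3 * 0.1486^0 = 0.6172
R = sum of terms = 0.6172

0.6172


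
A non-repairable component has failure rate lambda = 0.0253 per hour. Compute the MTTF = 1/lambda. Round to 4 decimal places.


lambda = 0.0253
MTTF = 1 / 0.0253
MTTF = 39.5257

39.5257


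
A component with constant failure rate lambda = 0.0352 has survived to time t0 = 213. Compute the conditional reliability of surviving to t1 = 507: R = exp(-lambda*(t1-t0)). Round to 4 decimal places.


lambda = 0.0352
t0 = 213, t1 = 507
t1 - t0 = 294
lambda * (t1-t0) = 0.0352 * 294 = 10.3488
R = exp(-10.3488)
R = 0.0

0.0


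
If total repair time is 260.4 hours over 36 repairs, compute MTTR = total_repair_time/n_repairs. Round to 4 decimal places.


total_repair_time = 260.4
n_repairs = 36
MTTR = 260.4 / 36
MTTR = 7.2333

7.2333


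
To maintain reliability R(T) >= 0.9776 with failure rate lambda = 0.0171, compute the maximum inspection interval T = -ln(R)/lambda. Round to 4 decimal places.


R_target = 0.9776
lambda = 0.0171
-ln(0.9776) = 0.0227
T = 0.0227 / 0.0171
T = 1.3248

1.3248


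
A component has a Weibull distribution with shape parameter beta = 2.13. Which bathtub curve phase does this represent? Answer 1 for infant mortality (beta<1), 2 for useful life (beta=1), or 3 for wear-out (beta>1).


beta = 2.13
Compare beta to 1:
beta < 1 => infant mortality (phase 1)
beta = 1 => useful life (phase 2)
beta > 1 => wear-out (phase 3)
Since beta = 2.13, this is wear-out (increasing failure rate)
Phase = 3

3


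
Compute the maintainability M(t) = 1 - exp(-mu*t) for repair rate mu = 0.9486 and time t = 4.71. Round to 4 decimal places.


mu = 0.9486, t = 4.71
mu * t = 0.9486 * 4.71 = 4.4679
exp(-4.4679) = 0.0115
M(t) = 1 - 0.0115
M(t) = 0.9885

0.9885


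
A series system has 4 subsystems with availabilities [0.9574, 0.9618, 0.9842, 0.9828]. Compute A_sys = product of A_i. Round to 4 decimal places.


Subsystems: [0.9574, 0.9618, 0.9842, 0.9828]
After subsystem 1 (A=0.9574): product = 0.9574
After subsystem 2 (A=0.9618): product = 0.9208
After subsystem 3 (A=0.9842): product = 0.9063
After subsystem 4 (A=0.9828): product = 0.8907
A_sys = 0.8907

0.8907


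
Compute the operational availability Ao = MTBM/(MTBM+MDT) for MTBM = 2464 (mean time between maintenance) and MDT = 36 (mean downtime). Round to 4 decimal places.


MTBM = 2464
MDT = 36
MTBM + MDT = 2500
Ao = 2464 / 2500
Ao = 0.9856

0.9856


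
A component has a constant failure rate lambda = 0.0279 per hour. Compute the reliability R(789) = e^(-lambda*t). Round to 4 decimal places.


lambda = 0.0279
t = 789
lambda * t = 22.0131
R(t) = e^(-22.0131)
R(t) = 0.0

0.0


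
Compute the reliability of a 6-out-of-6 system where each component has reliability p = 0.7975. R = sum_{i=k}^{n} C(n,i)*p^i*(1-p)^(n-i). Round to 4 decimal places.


k = 6, n = 6, p = 0.7975
i=6: C(6,6)=1 * 0.7975^6 * 0.2025^0 = 0.2573
R = sum of terms = 0.2573

0.2573


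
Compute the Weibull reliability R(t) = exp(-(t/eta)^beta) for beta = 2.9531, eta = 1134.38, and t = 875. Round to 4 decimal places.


beta = 2.9531, eta = 1134.38, t = 875
t/eta = 875 / 1134.38 = 0.7713
(t/eta)^beta = 0.7713^2.9531 = 0.4646
R(t) = exp(-0.4646)
R(t) = 0.6284

0.6284


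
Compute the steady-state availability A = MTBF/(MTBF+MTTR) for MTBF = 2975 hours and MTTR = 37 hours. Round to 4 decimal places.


MTBF = 2975
MTTR = 37
MTBF + MTTR = 3012
A = 2975 / 3012
A = 0.9877

0.9877


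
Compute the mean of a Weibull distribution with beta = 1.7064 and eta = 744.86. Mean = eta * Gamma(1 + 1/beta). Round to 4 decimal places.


beta = 1.7064, eta = 744.86
1/beta = 0.586
1 + 1/beta = 1.586
Gamma(1.586) = 0.892
Mean = 744.86 * 0.892
Mean = 664.4287

664.4287


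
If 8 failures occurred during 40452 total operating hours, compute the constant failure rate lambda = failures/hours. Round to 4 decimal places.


failures = 8
total_hours = 40452
lambda = 8 / 40452
lambda = 0.0002

0.0002


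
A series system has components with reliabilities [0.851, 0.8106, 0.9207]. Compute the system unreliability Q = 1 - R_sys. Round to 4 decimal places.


Components: [0.851, 0.8106, 0.9207]
After component 1: product = 0.851
After component 2: product = 0.6898
After component 3: product = 0.6351
R_sys = 0.6351
Q = 1 - 0.6351 = 0.3649

0.3649


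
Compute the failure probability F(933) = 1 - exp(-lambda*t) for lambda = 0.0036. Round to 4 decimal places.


lambda = 0.0036, t = 933
lambda * t = 3.3588
exp(-3.3588) = 0.0348
F(t) = 1 - 0.0348
F(t) = 0.9652

0.9652


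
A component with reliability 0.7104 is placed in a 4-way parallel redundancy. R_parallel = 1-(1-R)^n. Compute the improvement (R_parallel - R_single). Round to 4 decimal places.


R_single = 0.7104, n = 4
1 - R_single = 0.2896
(1 - R_single)^n = 0.2896^4 = 0.007
R_parallel = 1 - 0.007 = 0.993
Improvement = 0.993 - 0.7104
Improvement = 0.2826

0.2826


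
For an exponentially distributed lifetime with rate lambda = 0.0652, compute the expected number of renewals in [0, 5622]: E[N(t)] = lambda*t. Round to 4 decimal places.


lambda = 0.0652
t = 5622
E[N(t)] = lambda * t
E[N(t)] = 0.0652 * 5622
E[N(t)] = 366.5544

366.5544


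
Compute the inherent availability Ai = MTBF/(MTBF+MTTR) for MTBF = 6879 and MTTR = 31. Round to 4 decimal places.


MTBF = 6879
MTTR = 31
MTBF + MTTR = 6910
Ai = 6879 / 6910
Ai = 0.9955

0.9955


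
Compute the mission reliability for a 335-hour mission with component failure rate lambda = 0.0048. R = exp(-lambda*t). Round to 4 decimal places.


lambda = 0.0048
mission_time = 335
lambda * t = 0.0048 * 335 = 1.608
R = exp(-1.608)
R = 0.2003

0.2003


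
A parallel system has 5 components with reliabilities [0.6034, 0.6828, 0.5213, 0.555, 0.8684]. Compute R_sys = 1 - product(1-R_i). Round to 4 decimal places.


Components: [0.6034, 0.6828, 0.5213, 0.555, 0.8684]
(1 - 0.6034) = 0.3966, running product = 0.3966
(1 - 0.6828) = 0.3172, running product = 0.1258
(1 - 0.5213) = 0.4787, running product = 0.0602
(1 - 0.555) = 0.445, running product = 0.0268
(1 - 0.8684) = 0.1316, running product = 0.0035
Product of (1-R_i) = 0.0035
R_sys = 1 - 0.0035 = 0.9965

0.9965


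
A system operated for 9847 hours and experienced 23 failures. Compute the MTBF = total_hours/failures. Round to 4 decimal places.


total_hours = 9847
failures = 23
MTBF = 9847 / 23
MTBF = 428.1304

428.1304


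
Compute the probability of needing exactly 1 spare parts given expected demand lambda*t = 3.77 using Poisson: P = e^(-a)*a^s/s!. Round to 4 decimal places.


a = 3.77, s = 1
e^(-a) = e^(-3.77) = 0.0231
a^s = 3.77^1 = 3.77
s! = 1
P = 0.0231 * 3.77 / 1
P = 0.0869

0.0869


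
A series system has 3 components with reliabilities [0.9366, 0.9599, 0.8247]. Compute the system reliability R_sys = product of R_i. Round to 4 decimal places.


Components: [0.9366, 0.9599, 0.8247]
After component 1 (R=0.9366): product = 0.9366
After component 2 (R=0.9599): product = 0.899
After component 3 (R=0.8247): product = 0.7414
R_sys = 0.7414

0.7414


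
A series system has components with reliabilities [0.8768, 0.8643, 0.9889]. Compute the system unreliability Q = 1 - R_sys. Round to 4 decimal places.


Components: [0.8768, 0.8643, 0.9889]
After component 1: product = 0.8768
After component 2: product = 0.7578
After component 3: product = 0.7494
R_sys = 0.7494
Q = 1 - 0.7494 = 0.2506

0.2506


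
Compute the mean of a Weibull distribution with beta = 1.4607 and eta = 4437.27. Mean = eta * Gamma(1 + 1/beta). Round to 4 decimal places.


beta = 1.4607, eta = 4437.27
1/beta = 0.6846
1 + 1/beta = 1.6846
Gamma(1.6846) = 0.9058
Mean = 4437.27 * 0.9058
Mean = 4019.3294

4019.3294


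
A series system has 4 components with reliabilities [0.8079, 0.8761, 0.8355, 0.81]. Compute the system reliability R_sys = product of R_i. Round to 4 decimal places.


Components: [0.8079, 0.8761, 0.8355, 0.81]
After component 1 (R=0.8079): product = 0.8079
After component 2 (R=0.8761): product = 0.7078
After component 3 (R=0.8355): product = 0.5914
After component 4 (R=0.81): product = 0.479
R_sys = 0.479

0.479


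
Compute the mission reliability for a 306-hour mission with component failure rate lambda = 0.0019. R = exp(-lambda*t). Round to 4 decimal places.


lambda = 0.0019
mission_time = 306
lambda * t = 0.0019 * 306 = 0.5814
R = exp(-0.5814)
R = 0.5591

0.5591


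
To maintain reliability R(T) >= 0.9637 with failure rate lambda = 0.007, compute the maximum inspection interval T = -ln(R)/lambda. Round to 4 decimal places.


R_target = 0.9637
lambda = 0.007
-ln(0.9637) = 0.037
T = 0.037 / 0.007
T = 5.2822

5.2822


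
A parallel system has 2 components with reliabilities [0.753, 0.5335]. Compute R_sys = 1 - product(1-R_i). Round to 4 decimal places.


Components: [0.753, 0.5335]
(1 - 0.753) = 0.247, running product = 0.247
(1 - 0.5335) = 0.4665, running product = 0.1152
Product of (1-R_i) = 0.1152
R_sys = 1 - 0.1152 = 0.8848

0.8848


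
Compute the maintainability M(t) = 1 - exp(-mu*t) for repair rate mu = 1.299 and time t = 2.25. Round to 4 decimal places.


mu = 1.299, t = 2.25
mu * t = 1.299 * 2.25 = 2.9227
exp(-2.9227) = 0.0538
M(t) = 1 - 0.0538
M(t) = 0.9462

0.9462


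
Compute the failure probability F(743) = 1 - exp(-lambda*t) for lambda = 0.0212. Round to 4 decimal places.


lambda = 0.0212, t = 743
lambda * t = 15.7516
exp(-15.7516) = 0.0
F(t) = 1 - 0.0
F(t) = 1.0

1.0


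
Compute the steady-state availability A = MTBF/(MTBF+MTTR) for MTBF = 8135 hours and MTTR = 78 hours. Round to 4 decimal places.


MTBF = 8135
MTTR = 78
MTBF + MTTR = 8213
A = 8135 / 8213
A = 0.9905

0.9905


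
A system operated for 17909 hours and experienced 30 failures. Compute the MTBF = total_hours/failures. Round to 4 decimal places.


total_hours = 17909
failures = 30
MTBF = 17909 / 30
MTBF = 596.9667

596.9667


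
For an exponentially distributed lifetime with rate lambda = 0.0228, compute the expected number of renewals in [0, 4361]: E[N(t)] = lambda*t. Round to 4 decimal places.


lambda = 0.0228
t = 4361
E[N(t)] = lambda * t
E[N(t)] = 0.0228 * 4361
E[N(t)] = 99.4308

99.4308


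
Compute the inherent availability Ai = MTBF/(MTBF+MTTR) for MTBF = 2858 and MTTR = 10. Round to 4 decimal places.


MTBF = 2858
MTTR = 10
MTBF + MTTR = 2868
Ai = 2858 / 2868
Ai = 0.9965

0.9965


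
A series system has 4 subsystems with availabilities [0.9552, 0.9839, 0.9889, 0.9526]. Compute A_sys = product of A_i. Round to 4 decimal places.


Subsystems: [0.9552, 0.9839, 0.9889, 0.9526]
After subsystem 1 (A=0.9552): product = 0.9552
After subsystem 2 (A=0.9839): product = 0.9398
After subsystem 3 (A=0.9889): product = 0.9294
After subsystem 4 (A=0.9526): product = 0.8853
A_sys = 0.8853

0.8853


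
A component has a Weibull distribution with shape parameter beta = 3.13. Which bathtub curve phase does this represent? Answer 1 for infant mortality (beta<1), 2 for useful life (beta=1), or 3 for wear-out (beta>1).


beta = 3.13
Compare beta to 1:
beta < 1 => infant mortality (phase 1)
beta = 1 => useful life (phase 2)
beta > 1 => wear-out (phase 3)
Since beta = 3.13, this is wear-out (increasing failure rate)
Phase = 3

3


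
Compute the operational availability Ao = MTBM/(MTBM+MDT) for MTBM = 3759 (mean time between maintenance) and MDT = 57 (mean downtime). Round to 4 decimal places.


MTBM = 3759
MDT = 57
MTBM + MDT = 3816
Ao = 3759 / 3816
Ao = 0.9851

0.9851


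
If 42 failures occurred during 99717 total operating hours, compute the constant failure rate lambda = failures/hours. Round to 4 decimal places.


failures = 42
total_hours = 99717
lambda = 42 / 99717
lambda = 0.0004

0.0004


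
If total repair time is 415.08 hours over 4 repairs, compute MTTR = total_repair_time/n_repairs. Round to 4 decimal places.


total_repair_time = 415.08
n_repairs = 4
MTTR = 415.08 / 4
MTTR = 103.77

103.77


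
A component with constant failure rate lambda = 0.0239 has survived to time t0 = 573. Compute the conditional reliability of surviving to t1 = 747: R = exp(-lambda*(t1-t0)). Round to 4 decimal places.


lambda = 0.0239
t0 = 573, t1 = 747
t1 - t0 = 174
lambda * (t1-t0) = 0.0239 * 174 = 4.1586
R = exp(-4.1586)
R = 0.0156

0.0156


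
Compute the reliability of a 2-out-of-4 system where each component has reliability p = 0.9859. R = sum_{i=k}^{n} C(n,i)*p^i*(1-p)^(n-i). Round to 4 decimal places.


k = 2, n = 4, p = 0.9859
i=2: C(4,2)=6 * 0.9859^2 * 0.0141^2 = 0.0012
i=3: C(4,3)=4 * 0.9859^3 * 0.0141^1 = 0.054
i=4: C(4,4)=1 * 0.9859^4 * 0.0141^0 = 0.9448
R = sum of terms = 1.0

1.0


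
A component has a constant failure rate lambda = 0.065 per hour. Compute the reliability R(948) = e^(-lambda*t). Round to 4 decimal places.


lambda = 0.065
t = 948
lambda * t = 61.62
R(t) = e^(-61.62)
R(t) = 0.0

0.0


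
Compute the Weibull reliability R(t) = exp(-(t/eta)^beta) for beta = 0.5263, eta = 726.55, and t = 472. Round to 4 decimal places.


beta = 0.5263, eta = 726.55, t = 472
t/eta = 472 / 726.55 = 0.6496
(t/eta)^beta = 0.6496^0.5263 = 0.7969
R(t) = exp(-0.7969)
R(t) = 0.4507

0.4507


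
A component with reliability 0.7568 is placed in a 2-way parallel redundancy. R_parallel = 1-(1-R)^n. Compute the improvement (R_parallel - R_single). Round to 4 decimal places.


R_single = 0.7568, n = 2
1 - R_single = 0.2432
(1 - R_single)^n = 0.2432^2 = 0.0591
R_parallel = 1 - 0.0591 = 0.9409
Improvement = 0.9409 - 0.7568
Improvement = 0.1841

0.1841


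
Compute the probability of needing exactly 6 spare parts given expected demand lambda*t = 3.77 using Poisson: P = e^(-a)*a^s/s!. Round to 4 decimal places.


a = 3.77, s = 6
e^(-a) = e^(-3.77) = 0.0231
a^s = 3.77^6 = 2871.0986
s! = 720
P = 0.0231 * 2871.0986 / 720
P = 0.0919

0.0919


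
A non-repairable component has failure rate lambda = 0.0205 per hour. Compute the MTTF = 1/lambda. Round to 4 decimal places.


lambda = 0.0205
MTTF = 1 / 0.0205
MTTF = 48.7805

48.7805


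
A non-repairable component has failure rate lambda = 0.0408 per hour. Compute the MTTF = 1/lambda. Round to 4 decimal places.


lambda = 0.0408
MTTF = 1 / 0.0408
MTTF = 24.5098

24.5098


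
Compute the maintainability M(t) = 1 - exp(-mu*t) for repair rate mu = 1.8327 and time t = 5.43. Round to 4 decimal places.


mu = 1.8327, t = 5.43
mu * t = 1.8327 * 5.43 = 9.9516
exp(-9.9516) = 0.0
M(t) = 1 - 0.0
M(t) = 1.0

1.0


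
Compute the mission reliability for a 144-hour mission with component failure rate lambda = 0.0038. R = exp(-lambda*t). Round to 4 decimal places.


lambda = 0.0038
mission_time = 144
lambda * t = 0.0038 * 144 = 0.5472
R = exp(-0.5472)
R = 0.5786

0.5786


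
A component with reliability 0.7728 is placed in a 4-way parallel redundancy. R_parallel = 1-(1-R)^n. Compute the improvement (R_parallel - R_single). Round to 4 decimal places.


R_single = 0.7728, n = 4
1 - R_single = 0.2272
(1 - R_single)^n = 0.2272^4 = 0.0027
R_parallel = 1 - 0.0027 = 0.9973
Improvement = 0.9973 - 0.7728
Improvement = 0.2245

0.2245


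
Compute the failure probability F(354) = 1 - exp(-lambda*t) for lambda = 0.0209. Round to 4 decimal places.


lambda = 0.0209, t = 354
lambda * t = 7.3986
exp(-7.3986) = 0.0006
F(t) = 1 - 0.0006
F(t) = 0.9994

0.9994


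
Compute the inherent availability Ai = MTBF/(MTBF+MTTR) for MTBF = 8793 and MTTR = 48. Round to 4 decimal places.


MTBF = 8793
MTTR = 48
MTBF + MTTR = 8841
Ai = 8793 / 8841
Ai = 0.9946

0.9946


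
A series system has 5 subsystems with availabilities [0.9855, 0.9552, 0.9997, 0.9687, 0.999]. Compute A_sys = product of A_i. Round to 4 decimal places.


Subsystems: [0.9855, 0.9552, 0.9997, 0.9687, 0.999]
After subsystem 1 (A=0.9855): product = 0.9855
After subsystem 2 (A=0.9552): product = 0.9413
After subsystem 3 (A=0.9997): product = 0.9411
After subsystem 4 (A=0.9687): product = 0.9116
After subsystem 5 (A=0.999): product = 0.9107
A_sys = 0.9107

0.9107


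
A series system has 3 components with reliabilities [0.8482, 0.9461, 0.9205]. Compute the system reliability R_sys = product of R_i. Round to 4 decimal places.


Components: [0.8482, 0.9461, 0.9205]
After component 1 (R=0.8482): product = 0.8482
After component 2 (R=0.9461): product = 0.8025
After component 3 (R=0.9205): product = 0.7387
R_sys = 0.7387

0.7387


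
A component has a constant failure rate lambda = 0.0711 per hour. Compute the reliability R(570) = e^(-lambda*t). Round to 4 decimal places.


lambda = 0.0711
t = 570
lambda * t = 40.527
R(t) = e^(-40.527)
R(t) = 0.0

0.0


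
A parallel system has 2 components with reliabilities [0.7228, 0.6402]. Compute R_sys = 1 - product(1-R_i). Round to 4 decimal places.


Components: [0.7228, 0.6402]
(1 - 0.7228) = 0.2772, running product = 0.2772
(1 - 0.6402) = 0.3598, running product = 0.0997
Product of (1-R_i) = 0.0997
R_sys = 1 - 0.0997 = 0.9003

0.9003


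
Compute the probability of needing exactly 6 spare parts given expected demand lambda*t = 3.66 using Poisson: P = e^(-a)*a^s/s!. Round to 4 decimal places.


a = 3.66, s = 6
e^(-a) = e^(-3.66) = 0.0257
a^s = 3.66^6 = 2403.7346
s! = 720
P = 0.0257 * 2403.7346 / 720
P = 0.0859

0.0859


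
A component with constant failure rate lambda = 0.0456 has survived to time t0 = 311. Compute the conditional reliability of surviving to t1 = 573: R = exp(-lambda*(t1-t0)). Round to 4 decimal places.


lambda = 0.0456
t0 = 311, t1 = 573
t1 - t0 = 262
lambda * (t1-t0) = 0.0456 * 262 = 11.9472
R = exp(-11.9472)
R = 0.0

0.0


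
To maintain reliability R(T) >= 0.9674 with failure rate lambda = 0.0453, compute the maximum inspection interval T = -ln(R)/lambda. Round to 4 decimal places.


R_target = 0.9674
lambda = 0.0453
-ln(0.9674) = 0.0331
T = 0.0331 / 0.0453
T = 0.7316

0.7316


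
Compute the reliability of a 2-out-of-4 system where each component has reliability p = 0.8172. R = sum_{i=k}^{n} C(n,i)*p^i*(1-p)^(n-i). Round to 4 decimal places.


k = 2, n = 4, p = 0.8172
i=2: C(4,2)=6 * 0.8172^2 * 0.1828^2 = 0.1339
i=3: C(4,3)=4 * 0.8172^3 * 0.1828^1 = 0.399
i=4: C(4,4)=1 * 0.8172^4 * 0.1828^0 = 0.446
R = sum of terms = 0.9789

0.9789


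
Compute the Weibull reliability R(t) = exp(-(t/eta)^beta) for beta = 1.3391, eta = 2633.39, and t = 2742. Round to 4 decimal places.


beta = 1.3391, eta = 2633.39, t = 2742
t/eta = 2742 / 2633.39 = 1.0412
(t/eta)^beta = 1.0412^1.3391 = 1.0556
R(t) = exp(-1.0556)
R(t) = 0.348

0.348


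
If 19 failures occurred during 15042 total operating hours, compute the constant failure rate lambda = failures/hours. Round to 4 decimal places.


failures = 19
total_hours = 15042
lambda = 19 / 15042
lambda = 0.0013

0.0013


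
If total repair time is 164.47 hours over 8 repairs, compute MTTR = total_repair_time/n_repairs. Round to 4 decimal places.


total_repair_time = 164.47
n_repairs = 8
MTTR = 164.47 / 8
MTTR = 20.5587

20.5587


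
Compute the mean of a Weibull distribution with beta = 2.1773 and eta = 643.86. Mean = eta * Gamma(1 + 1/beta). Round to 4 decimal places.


beta = 2.1773, eta = 643.86
1/beta = 0.4593
1 + 1/beta = 1.4593
Gamma(1.4593) = 0.8856
Mean = 643.86 * 0.8856
Mean = 570.206

570.206


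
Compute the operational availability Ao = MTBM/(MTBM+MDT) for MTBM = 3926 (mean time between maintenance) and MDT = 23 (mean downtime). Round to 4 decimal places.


MTBM = 3926
MDT = 23
MTBM + MDT = 3949
Ao = 3926 / 3949
Ao = 0.9942

0.9942


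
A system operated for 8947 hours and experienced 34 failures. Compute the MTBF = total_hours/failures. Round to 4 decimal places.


total_hours = 8947
failures = 34
MTBF = 8947 / 34
MTBF = 263.1471

263.1471


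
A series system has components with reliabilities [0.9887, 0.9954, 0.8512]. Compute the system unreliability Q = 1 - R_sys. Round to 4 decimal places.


Components: [0.9887, 0.9954, 0.8512]
After component 1: product = 0.9887
After component 2: product = 0.9842
After component 3: product = 0.8377
R_sys = 0.8377
Q = 1 - 0.8377 = 0.1623

0.1623


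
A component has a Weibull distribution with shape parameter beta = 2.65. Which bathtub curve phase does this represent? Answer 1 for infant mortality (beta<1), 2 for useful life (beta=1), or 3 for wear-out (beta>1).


beta = 2.65
Compare beta to 1:
beta < 1 => infant mortality (phase 1)
beta = 1 => useful life (phase 2)
beta > 1 => wear-out (phase 3)
Since beta = 2.65, this is wear-out (increasing failure rate)
Phase = 3

3


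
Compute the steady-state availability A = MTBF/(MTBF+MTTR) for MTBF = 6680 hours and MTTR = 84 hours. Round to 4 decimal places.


MTBF = 6680
MTTR = 84
MTBF + MTTR = 6764
A = 6680 / 6764
A = 0.9876

0.9876


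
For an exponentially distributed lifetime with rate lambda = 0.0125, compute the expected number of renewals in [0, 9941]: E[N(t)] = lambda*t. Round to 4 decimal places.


lambda = 0.0125
t = 9941
E[N(t)] = lambda * t
E[N(t)] = 0.0125 * 9941
E[N(t)] = 124.2625

124.2625


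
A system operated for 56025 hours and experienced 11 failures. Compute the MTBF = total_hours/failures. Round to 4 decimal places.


total_hours = 56025
failures = 11
MTBF = 56025 / 11
MTBF = 5093.1818

5093.1818


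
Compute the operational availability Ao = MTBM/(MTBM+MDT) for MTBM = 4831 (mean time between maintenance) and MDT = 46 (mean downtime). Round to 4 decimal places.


MTBM = 4831
MDT = 46
MTBM + MDT = 4877
Ao = 4831 / 4877
Ao = 0.9906

0.9906


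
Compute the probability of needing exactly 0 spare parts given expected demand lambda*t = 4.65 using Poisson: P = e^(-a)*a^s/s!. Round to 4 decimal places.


a = 4.65, s = 0
e^(-a) = e^(-4.65) = 0.0096
a^s = 4.65^0 = 1.0
s! = 1
P = 0.0096 * 1.0 / 1
P = 0.0096

0.0096


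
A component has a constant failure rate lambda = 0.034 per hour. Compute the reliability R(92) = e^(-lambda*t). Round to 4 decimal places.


lambda = 0.034
t = 92
lambda * t = 3.128
R(t) = e^(-3.128)
R(t) = 0.0438

0.0438


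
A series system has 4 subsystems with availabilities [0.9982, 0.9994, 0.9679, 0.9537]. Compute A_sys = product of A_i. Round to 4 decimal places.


Subsystems: [0.9982, 0.9994, 0.9679, 0.9537]
After subsystem 1 (A=0.9982): product = 0.9982
After subsystem 2 (A=0.9994): product = 0.9976
After subsystem 3 (A=0.9679): product = 0.9656
After subsystem 4 (A=0.9537): product = 0.9209
A_sys = 0.9209

0.9209


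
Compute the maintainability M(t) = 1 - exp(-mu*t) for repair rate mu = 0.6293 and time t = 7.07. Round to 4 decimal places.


mu = 0.6293, t = 7.07
mu * t = 0.6293 * 7.07 = 4.4492
exp(-4.4492) = 0.0117
M(t) = 1 - 0.0117
M(t) = 0.9883

0.9883
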